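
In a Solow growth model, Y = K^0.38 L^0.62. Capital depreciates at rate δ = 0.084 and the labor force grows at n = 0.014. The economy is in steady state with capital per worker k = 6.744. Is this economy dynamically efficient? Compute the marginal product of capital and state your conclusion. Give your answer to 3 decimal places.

dynamically efficient; MPK ≈ 0.116

Capital per worker breaks even when investment replaces (n + δ)·k; here n + δ = 0.098.
MPK = 0.38·k^(0.38−1) = 0.38·6.744^(-0.62) ≈ 0.1164.
MPK > 0.098, so the economy is dynamically efficient (under-saving).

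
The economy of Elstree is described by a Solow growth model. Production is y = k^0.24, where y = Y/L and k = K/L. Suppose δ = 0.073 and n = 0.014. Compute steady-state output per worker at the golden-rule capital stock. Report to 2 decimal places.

Capital per worker breaks even when investment replaces (n + δ)·k; here n + δ = 0.087.
Setting f'(k) = n+δ gives 0.24·k^(0.24−1) = 0.087, hence k_gold = (0.24/0.087)^(1/0.76) ≈ 3.8007.
Output: y_gold = k_gold^0.24 = 3.8007^0.24 ≈ 1.3777.

y_gold ≈ 1.38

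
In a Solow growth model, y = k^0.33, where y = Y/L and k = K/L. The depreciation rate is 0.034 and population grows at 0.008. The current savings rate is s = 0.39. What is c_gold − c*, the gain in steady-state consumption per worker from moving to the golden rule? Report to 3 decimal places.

Δc ≈ 0.021

Break-even investment rate: n + δ = 0.008 + 0.034 = 0.042.
Current steady state (s = 0.39): k* = (0.39/0.042)^(1/0.67) ≈ 27.8292, y* = 27.8292^0.33 ≈ 2.9970, c* = (1−0.39)·2.9970 ≈ 1.8282.
Golden rule sets MPK = n+δ: 0.33·k^(0.33−1) = 0.042, so k_gold = (0.33/0.042)^(1/0.67) ≈ 21.6878.
y_gold = 21.6878^0.33 ≈ 2.7603, c_gold = y_gold − 0.042·k_gold ≈ 1.8494.
Gain: Δc = 1.8494 − 1.8282 ≈ 0.0212.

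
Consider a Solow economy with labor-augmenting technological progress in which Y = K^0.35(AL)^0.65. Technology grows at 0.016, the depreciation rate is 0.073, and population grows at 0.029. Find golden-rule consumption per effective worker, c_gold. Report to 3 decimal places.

c_gold ≈ 1.167

Capital per effective worker breaks even when investment replaces (n + g + δ)·k; here n + g + δ = 0.118.
At the golden rule the marginal product of capital equals n+g+δ: 0.35·k^(0.35−1) = 0.118. Solving, k_gold = (0.35/0.118)^(1/0.65) ≈ 5.3265.
y_gold = 5.3265^0.35 ≈ 1.7958.
c_gold = y_gold − (n+g+δ)·k_gold = 1.7958 − 0.118·5.3265 ≈ 1.1673.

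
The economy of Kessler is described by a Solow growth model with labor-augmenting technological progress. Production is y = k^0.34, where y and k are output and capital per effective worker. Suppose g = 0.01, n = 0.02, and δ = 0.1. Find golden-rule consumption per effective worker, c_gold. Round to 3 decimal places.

Capital per effective worker breaks even when investment replaces (n + g + δ)·k; here n + g + δ = 0.13.
Setting f'(k) = n+g+δ gives 0.34·k^(0.34−1) = 0.13, hence k_gold = (0.34/0.13)^(1/0.66) ≈ 4.2917.
y_gold = 4.2917^0.34 ≈ 1.6409.
c_gold = y_gold − (n+g+δ)·k_gold = 1.6409 − 0.13·4.2917 ≈ 1.0830.

c_gold ≈ 1.083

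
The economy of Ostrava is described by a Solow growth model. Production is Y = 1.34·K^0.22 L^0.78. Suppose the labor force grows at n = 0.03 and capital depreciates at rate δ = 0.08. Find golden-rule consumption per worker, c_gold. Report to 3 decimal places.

n + δ = 0.03 + 0.08 = 0.11.
Maximizing c = f(k) − (n+δ)·k gives f'(k) = n+δ, i.e. 0.22·1.34·k^(0.22−1) = 0.11, so k_gold = (0.22·1.34/0.11)^(1/0.78) ≈ 3.5391.
y_gold = 1.34·3.5391^0.22 ≈ 1.7695.
c_gold = y_gold − (n+δ)·k_gold = 1.7695 − 0.11·3.5391 ≈ 1.3802.

c_gold ≈ 1.380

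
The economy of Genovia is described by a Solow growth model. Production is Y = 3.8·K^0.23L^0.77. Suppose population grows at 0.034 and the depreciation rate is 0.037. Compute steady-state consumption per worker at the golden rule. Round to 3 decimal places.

c_gold ≈ 6.193

n + δ = 0.034 + 0.037 = 0.071.
Golden rule sets MPK = n+δ: 0.23·3.8·k^(0.23−1) = 0.071, so k_gold = (0.23·3.8/0.071)^(1/0.77) ≈ 26.0563.
y_gold = 3.8·26.0563^0.23 ≈ 8.0435.
c_gold = y_gold − (n+δ)·k_gold = 8.0435 − 0.071·26.0563 ≈ 6.1935.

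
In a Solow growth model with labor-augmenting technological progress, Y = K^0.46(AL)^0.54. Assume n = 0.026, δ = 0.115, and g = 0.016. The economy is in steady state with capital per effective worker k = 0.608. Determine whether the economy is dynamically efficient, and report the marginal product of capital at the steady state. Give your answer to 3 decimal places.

Capital per effective worker breaks even when investment replaces (n + g + δ)·k; here n + g + δ = 0.157.
MPK = 0.46·k^(0.46−1) = 0.46·0.608^(-0.54) ≈ 0.6018.
MPK > 0.157, so the economy is dynamically efficient (under-saving).

dynamically efficient; MPK ≈ 0.602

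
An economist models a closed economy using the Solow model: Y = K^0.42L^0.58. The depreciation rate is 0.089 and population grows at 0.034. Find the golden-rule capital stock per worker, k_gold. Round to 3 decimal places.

k_gold ≈ 8.309

Break-even investment rate: n + δ = 0.034 + 0.089 = 0.123.
Maximizing c = f(k) − (n+δ)·k gives f'(k) = n+δ, i.e. 0.42·k^(0.42−1) = 0.123, so k_gold = (0.42/0.123)^(1/0.58) ≈ 8.3092.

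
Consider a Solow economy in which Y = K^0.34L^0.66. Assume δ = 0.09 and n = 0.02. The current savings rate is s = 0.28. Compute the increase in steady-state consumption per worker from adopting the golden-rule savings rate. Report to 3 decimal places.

The effective depreciation rate is n + δ = 0.02 + 0.09 = 0.11.
Current steady state (s = 0.28): k* = (0.28/0.11)^(1/0.66) ≈ 4.1190, y* = 4.1190^0.34 ≈ 1.6182, c* = (1−0.28)·1.6182 ≈ 1.1651.
Golden rule sets MPK = n+δ: 0.34·k^(0.34−1) = 0.11, so k_gold = (0.34/0.11)^(1/0.66) ≈ 5.5278.
y_gold = 5.5278^0.34 ≈ 1.7884, c_gold = y_gold − 0.11·k_gold ≈ 1.1804.
Gain: Δc = 1.1804 − 1.1651 ≈ 0.0153.

Δc ≈ 0.015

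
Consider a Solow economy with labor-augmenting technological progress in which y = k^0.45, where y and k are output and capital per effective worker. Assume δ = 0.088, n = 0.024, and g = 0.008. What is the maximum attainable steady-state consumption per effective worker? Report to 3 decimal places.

The effective depreciation rate is n + g + δ = 0.024 + 0.008 + 0.088 = 0.12.
Golden rule sets MPK = n+g+δ: 0.45·k^(0.45−1) = 0.12, so k_gold = (0.45/0.12)^(1/0.55) ≈ 11.0584.
y_gold = 11.0584^0.45 ≈ 2.9489.
c_gold = y_gold − (n+g+δ)·k_gold = 2.9489 − 0.12·11.0584 ≈ 1.6219.

c_gold ≈ 1.622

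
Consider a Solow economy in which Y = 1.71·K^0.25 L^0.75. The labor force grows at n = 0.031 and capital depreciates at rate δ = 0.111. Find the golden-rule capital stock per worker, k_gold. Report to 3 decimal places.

k_gold ≈ 4.347

Capital per worker breaks even when investment replaces (n + δ)·k; here n + δ = 0.142.
Setting f'(k) = n+δ gives 0.25·1.71·k^(0.25−1) = 0.142, hence k_gold = (0.25·1.71/0.142)^(1/0.75) ≈ 4.3471.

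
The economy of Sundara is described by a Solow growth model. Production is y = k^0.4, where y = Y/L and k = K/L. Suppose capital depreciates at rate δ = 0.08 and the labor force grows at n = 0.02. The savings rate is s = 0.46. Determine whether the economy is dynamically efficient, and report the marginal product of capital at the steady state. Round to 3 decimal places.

dynamically inefficient; MPK ≈ 0.087

The effective depreciation rate is n + δ = 0.02 + 0.08 = 0.1.
Steady-state k*: s·k^0.4 = 0.1·k gives k* = (0.46/0.1)^(1/0.6) ≈ 12.7232.
MPK = 0.4·12.7232^(-0.6) ≈ 0.0870.
MPK < n+δ = 0.1, so the economy is dynamically inefficient (over-saving).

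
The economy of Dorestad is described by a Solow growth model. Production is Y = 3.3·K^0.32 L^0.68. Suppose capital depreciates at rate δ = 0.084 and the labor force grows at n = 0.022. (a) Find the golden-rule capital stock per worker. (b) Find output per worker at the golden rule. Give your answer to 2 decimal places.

The effective depreciation rate is n + δ = 0.022 + 0.084 = 0.106.
Golden rule sets MPK = n+δ: 0.32·3.3·k^(0.32−1) = 0.106, so k_gold = (0.32·3.3/0.106)^(1/0.68) ≈ 29.3882.
y_gold = 3.3·29.3882^0.32 ≈ 9.7349.

(a) k_gold ≈ 29.39; (b) y_gold ≈ 9.73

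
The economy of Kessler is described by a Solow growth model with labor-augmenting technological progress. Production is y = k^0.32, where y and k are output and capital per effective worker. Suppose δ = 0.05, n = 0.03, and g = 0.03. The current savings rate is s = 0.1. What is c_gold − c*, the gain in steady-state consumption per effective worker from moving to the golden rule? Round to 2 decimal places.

Break-even investment rate: n + g + δ = 0.03 + 0.03 + 0.05 = 0.11.
Current steady state (s = 0.1): k* = (0.1/0.11)^(1/0.68) ≈ 0.8692, y* = 0.8692^0.32 ≈ 0.9561, c* = (1−0.1)·0.9561 ≈ 0.8605.
Setting f'(k) = n+g+δ gives 0.32·k^(0.32−1) = 0.11, hence k_gold = (0.32/0.11)^(1/0.68) ≈ 4.8083.
y_gold = 4.8083^0.32 ≈ 1.6529, c_gold = y_gold − 0.11·k_gold ≈ 1.1240.
Gain: Δc = 1.1240 − 0.8605 ≈ 0.2634.

Δc ≈ 0.26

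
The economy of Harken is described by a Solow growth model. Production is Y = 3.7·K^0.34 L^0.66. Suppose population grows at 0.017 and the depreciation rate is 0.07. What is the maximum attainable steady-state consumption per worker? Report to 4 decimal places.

c_gold ≈ 9.6695

The effective depreciation rate is n + δ = 0.017 + 0.07 = 0.087.
At the golden rule the marginal product of capital equals n+δ: 0.34·3.7·k^(0.34−1) = 0.087. Solving, k_gold = (0.34·3.7/0.087)^(1/0.66) ≈ 57.2559.
y_gold = 3.7·57.2559^0.34 ≈ 14.6508.
c_gold = y_gold − (n+δ)·k_gold = 14.6508 − 0.087·57.2559 ≈ 9.6695.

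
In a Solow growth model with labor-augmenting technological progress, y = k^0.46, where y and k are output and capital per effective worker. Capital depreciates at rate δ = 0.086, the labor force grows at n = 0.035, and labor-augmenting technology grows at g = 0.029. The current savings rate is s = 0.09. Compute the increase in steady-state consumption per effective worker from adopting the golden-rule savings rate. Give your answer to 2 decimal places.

The effective depreciation rate is n + g + δ = 0.035 + 0.029 + 0.086 = 0.15.
Current steady state (s = 0.09): k* = (0.09/0.15)^(1/0.54) ≈ 0.3883, y* = 0.3883^0.46 ≈ 0.6472, c* = (1−0.09)·0.6472 ≈ 0.5889.
Golden rule sets MPK = n+g+δ: 0.46·k^(0.46−1) = 0.15, so k_gold = (0.46/0.15)^(1/0.54) ≈ 7.9659.
y_gold = 7.9659^0.46 ≈ 2.5976, c_gold = y_gold − 0.15·k_gold ≈ 1.4027.
Gain: Δc = 1.4027 − 0.5889 ≈ 0.8138.

Δc ≈ 0.81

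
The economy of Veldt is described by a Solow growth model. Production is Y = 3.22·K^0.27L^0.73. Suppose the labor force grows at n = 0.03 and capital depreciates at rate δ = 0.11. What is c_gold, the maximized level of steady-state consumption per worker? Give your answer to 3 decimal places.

c_gold ≈ 4.619

Break-even investment rate: n + δ = 0.03 + 0.11 = 0.14.
Maximizing c = f(k) − (n+δ)·k gives f'(k) = n+δ, i.e. 0.27·3.22·k^(0.27−1) = 0.14, so k_gold = (0.27·3.22/0.14)^(1/0.73) ≈ 12.2019.
y_gold = 3.22·12.2019^0.27 ≈ 6.3269.
c_gold = y_gold − (n+δ)·k_gold = 6.3269 − 0.14·12.2019 ≈ 4.6186.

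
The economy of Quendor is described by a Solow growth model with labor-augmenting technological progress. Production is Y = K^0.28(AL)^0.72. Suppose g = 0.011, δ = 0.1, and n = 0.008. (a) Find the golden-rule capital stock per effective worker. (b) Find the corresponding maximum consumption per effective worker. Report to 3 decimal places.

(a) k_gold ≈ 3.282; (b) c_gold ≈ 1.004

n + g + δ = 0.008 + 0.011 + 0.1 = 0.119.
Maximizing c = f(k) − (n+g+δ)·k gives f'(k) = n+g+δ, i.e. 0.28·k^(0.28−1) = 0.119, so k_gold = (0.28/0.119)^(1/0.72) ≈ 3.2819.
y_gold = 3.2819^0.28 ≈ 1.3948; c_gold = y_gold − 0.119·k_gold ≈ 1.0043.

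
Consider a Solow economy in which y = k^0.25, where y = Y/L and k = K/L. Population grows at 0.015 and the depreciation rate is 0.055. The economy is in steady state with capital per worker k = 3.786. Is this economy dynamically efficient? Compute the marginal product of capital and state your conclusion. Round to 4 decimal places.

Break-even investment rate: n + δ = 0.015 + 0.055 = 0.07.
MPK = 0.25·k^(0.25−1) = 0.25·3.786^(-0.75) ≈ 0.0921.
MPK > 0.07, so the economy is dynamically efficient (under-saving).

dynamically efficient; MPK ≈ 0.0921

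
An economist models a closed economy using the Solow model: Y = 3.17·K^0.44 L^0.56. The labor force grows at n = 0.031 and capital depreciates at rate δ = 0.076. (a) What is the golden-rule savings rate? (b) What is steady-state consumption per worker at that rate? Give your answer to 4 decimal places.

(a) s_gold = 0.4400; (b) c_gold ≈ 13.3481

n + δ = 0.031 + 0.076 = 0.107.
For Cobb-Douglas, s_gold equals capital's share: s_gold = 0.44.
Golden rule sets MPK = n+δ: 0.44·3.17·k^(0.44−1) = 0.107, so k_gold = (0.44·3.17/0.107)^(1/0.56) ≈ 98.0167.
y_gold = 3.17·98.0167^0.44 ≈ 23.8359; c_gold = (1−0.44)·y_gold ≈ 13.3481.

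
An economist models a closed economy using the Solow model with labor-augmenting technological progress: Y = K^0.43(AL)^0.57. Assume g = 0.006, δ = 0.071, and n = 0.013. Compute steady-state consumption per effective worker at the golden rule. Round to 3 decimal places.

c_gold ≈ 1.855

Capital per effective worker breaks even when investment replaces (n + g + δ)·k; here n + g + δ = 0.09.
At the golden rule the marginal product of capital equals n+g+δ: 0.43·k^(0.43−1) = 0.09. Solving, k_gold = (0.43/0.09)^(1/0.57) ≈ 15.5462.
y_gold = 15.5462^0.43 ≈ 3.2539.
c_gold = y_gold − (n+g+δ)·k_gold = 3.2539 − 0.09·15.5462 ≈ 1.8547.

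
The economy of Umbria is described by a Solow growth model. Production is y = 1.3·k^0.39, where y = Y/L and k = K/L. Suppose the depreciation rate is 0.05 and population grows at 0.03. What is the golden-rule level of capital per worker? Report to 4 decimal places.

k_gold ≈ 20.6357

The effective depreciation rate is n + δ = 0.03 + 0.05 = 0.08.
Setting f'(k) = n+δ gives 0.39·1.3·k^(0.39−1) = 0.08, hence k_gold = (0.39·1.3/0.08)^(1/0.61) ≈ 20.6357.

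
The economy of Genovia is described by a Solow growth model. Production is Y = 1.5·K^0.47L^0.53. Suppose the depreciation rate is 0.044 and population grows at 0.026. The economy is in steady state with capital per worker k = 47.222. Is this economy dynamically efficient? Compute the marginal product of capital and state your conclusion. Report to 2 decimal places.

dynamically efficient; MPK ≈ 0.09

The effective depreciation rate is n + δ = 0.026 + 0.044 = 0.07.
MPK = 0.47·1.5·k^(0.47−1) = 0.47·1.5·47.222^(-0.53) ≈ 0.0914.
MPK > 0.07, so the economy is dynamically efficient (under-saving).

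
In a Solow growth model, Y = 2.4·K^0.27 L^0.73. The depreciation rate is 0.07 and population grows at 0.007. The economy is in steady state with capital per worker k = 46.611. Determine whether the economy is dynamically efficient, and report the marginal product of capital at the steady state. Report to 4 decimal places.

The effective depreciation rate is n + δ = 0.007 + 0.07 = 0.077.
MPK = 0.27·2.4·k^(0.27−1) = 0.27·2.4·46.611^(-0.73) ≈ 0.0392.
MPK < 0.077, so the economy is dynamically inefficient (over-saving).

dynamically inefficient; MPK ≈ 0.0392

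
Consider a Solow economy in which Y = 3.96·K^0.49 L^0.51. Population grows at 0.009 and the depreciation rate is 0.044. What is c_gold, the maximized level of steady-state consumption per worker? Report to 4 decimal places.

Capital per worker breaks even when investment replaces (n + δ)·k; here n + δ = 0.053.
At the golden rule the marginal product of capital equals n+δ: 0.49·3.96·k^(0.49−1) = 0.053. Solving, k_gold = (0.49·3.96/0.053)^(1/0.51) ≈ 1163.8916.
y_gold = 3.96·1163.8916^0.49 ≈ 125.8903.
c_gold = y_gold − (n+δ)·k_gold = 125.8903 − 0.053·1163.8916 ≈ 64.2041.

c_gold ≈ 64.2041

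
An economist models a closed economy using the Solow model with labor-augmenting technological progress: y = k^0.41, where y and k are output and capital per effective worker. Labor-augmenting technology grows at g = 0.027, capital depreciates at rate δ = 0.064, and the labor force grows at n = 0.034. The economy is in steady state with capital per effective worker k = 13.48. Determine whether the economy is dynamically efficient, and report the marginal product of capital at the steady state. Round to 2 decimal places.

n + g + δ = 0.034 + 0.027 + 0.064 = 0.125.
MPK = 0.41·k^(0.41−1) = 0.41·13.48^(-0.59) ≈ 0.0884.
MPK < 0.125, so the economy is dynamically inefficient (over-saving).

dynamically inefficient; MPK ≈ 0.09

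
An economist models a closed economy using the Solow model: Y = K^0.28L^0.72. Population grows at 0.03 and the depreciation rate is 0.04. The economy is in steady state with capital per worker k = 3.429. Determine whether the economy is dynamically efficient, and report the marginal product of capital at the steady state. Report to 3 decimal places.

Capital per worker breaks even when investment replaces (n + δ)·k; here n + δ = 0.07.
MPK = 0.28·k^(0.28−1) = 0.28·3.429^(-0.72) ≈ 0.1153.
MPK > 0.07, so the economy is dynamically efficient (under-saving).

dynamically efficient; MPK ≈ 0.115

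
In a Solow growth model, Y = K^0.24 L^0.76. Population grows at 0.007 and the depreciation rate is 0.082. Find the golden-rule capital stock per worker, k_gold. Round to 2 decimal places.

k_gold ≈ 3.69

Capital per worker breaks even when investment replaces (n + δ)·k; here n + δ = 0.089.
Golden rule sets MPK = n+δ: 0.24·k^(0.24−1) = 0.089, so k_gold = (0.24/0.089)^(1/0.76) ≈ 3.6887.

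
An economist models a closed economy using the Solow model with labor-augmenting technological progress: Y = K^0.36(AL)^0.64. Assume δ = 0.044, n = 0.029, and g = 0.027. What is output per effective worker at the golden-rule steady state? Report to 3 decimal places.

y_gold ≈ 2.056

The effective depreciation rate is n + g + δ = 0.029 + 0.027 + 0.044 = 0.1.
Setting f'(k) = n+g+δ gives 0.36·k^(0.36−1) = 0.1, hence k_gold = (0.36/0.1)^(1/0.64) ≈ 7.3998.
Output: y_gold = k_gold^0.36 = 7.3998^0.36 ≈ 2.0555.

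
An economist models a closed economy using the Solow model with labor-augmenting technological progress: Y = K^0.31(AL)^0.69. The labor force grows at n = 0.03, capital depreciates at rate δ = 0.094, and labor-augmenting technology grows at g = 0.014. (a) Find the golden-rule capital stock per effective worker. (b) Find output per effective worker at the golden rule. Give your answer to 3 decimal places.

(a) k_gold ≈ 3.231; (b) y_gold ≈ 1.439

The effective depreciation rate is n + g + δ = 0.03 + 0.014 + 0.094 = 0.138.
Setting f'(k) = n+g+δ gives 0.31·k^(0.31−1) = 0.138, hence k_gold = (0.31/0.138)^(1/0.69) ≈ 3.2314.
y_gold = 3.2314^0.31 ≈ 1.4385.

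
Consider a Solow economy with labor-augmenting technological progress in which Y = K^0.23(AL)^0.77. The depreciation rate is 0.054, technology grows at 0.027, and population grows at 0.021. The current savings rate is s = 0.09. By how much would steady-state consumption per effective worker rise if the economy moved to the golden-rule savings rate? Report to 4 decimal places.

Capital per effective worker breaks even when investment replaces (n + g + δ)·k; here n + g + δ = 0.102.
Current steady state (s = 0.09): k* = (0.09/0.102)^(1/0.77) ≈ 0.8500, y* = 0.8500^0.23 ≈ 0.9633, c* = (1−0.09)·0.9633 ≈ 0.8766.
Golden rule sets MPK = n+g+δ: 0.23·k^(0.23−1) = 0.102, so k_gold = (0.23/0.102)^(1/0.77) ≈ 2.8748.
y_gold = 2.8748^0.23 ≈ 1.2749, c_gold = y_gold − 0.102·k_gold ≈ 0.9817.
Gain: Δc = 0.9817 − 0.8766 ≈ 0.1051.

Δc ≈ 0.1051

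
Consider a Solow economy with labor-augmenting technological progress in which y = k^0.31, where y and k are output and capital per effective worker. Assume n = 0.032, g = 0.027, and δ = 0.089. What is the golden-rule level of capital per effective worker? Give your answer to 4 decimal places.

k_gold ≈ 2.9199

Break-even investment rate: n + g + δ = 0.032 + 0.027 + 0.089 = 0.148.
Golden rule sets MPK = n+g+δ: 0.31·k^(0.31−1) = 0.148, so k_gold = (0.31/0.148)^(1/0.69) ≈ 2.9199.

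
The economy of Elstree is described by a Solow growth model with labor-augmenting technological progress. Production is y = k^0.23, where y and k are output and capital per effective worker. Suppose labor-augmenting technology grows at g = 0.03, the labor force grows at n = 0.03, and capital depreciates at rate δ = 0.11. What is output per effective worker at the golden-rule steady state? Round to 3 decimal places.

y_gold ≈ 1.094

The effective depreciation rate is n + g + δ = 0.03 + 0.03 + 0.11 = 0.17.
Maximizing c = f(k) − (n+g+δ)·k gives f'(k) = n+g+δ, i.e. 0.23·k^(0.23−1) = 0.17, so k_gold = (0.23/0.17)^(1/0.77) ≈ 1.4808.
Output: y_gold = k_gold^0.23 = 1.4808^0.23 ≈ 1.0945.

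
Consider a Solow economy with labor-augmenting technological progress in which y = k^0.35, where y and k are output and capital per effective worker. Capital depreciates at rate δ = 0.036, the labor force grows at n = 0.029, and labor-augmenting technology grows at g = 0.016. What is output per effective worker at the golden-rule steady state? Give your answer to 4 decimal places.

n + g + δ = 0.029 + 0.016 + 0.036 = 0.081.
Maximizing c = f(k) − (n+g+δ)·k gives f'(k) = n+g+δ, i.e. 0.35·k^(0.35−1) = 0.081, so k_gold = (0.35/0.081)^(1/0.65) ≈ 9.5021.
Output: y_gold = k_gold^0.35 = 9.5021^0.35 ≈ 2.1991.

y_gold ≈ 2.1991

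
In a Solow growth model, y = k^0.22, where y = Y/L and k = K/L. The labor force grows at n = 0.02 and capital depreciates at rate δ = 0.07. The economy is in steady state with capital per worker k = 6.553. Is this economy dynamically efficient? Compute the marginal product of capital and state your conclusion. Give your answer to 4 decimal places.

Break-even investment rate: n + δ = 0.02 + 0.07 = 0.09.
MPK = 0.22·k^(0.22−1) = 0.22·6.553^(-0.78) ≈ 0.0508.
MPK < 0.09, so the economy is dynamically inefficient (over-saving).

dynamically inefficient; MPK ≈ 0.0508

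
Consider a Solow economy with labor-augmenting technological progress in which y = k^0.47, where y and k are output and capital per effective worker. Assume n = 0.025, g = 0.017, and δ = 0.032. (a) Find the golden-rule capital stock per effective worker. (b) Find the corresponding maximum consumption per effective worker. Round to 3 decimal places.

(a) k_gold ≈ 32.722; (b) c_gold ≈ 2.731

n + g + δ = 0.025 + 0.017 + 0.032 = 0.074.
At the golden rule the marginal product of capital equals n+g+δ: 0.47·k^(0.47−1) = 0.074. Solving, k_gold = (0.47/0.074)^(1/0.53) ≈ 32.7221.
y_gold = 32.7221^0.47 ≈ 5.1520; c_gold = y_gold − 0.074·k_gold ≈ 2.7306.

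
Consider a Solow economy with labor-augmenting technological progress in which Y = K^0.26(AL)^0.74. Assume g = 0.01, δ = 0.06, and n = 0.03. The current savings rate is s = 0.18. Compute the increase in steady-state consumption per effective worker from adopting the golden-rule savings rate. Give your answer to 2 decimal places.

n + g + δ = 0.03 + 0.01 + 0.06 = 0.1.
Current steady state (s = 0.18): k* = (0.18/0.1)^(1/0.74) ≈ 2.2129, y* = 2.2129^0.26 ≈ 1.2294, c* = (1−0.18)·1.2294 ≈ 1.0081.
Setting f'(k) = n+g+δ gives 0.26·k^(0.26−1) = 0.1, hence k_gold = (0.26/0.1)^(1/0.74) ≈ 3.6373.
y_gold = 3.6373^0.26 ≈ 1.3989, c_gold = y_gold − 0.1·k_gold ≈ 1.0352.
Gain: Δc = 1.0352 − 1.0081 ≈ 0.0271.

Δc ≈ 0.03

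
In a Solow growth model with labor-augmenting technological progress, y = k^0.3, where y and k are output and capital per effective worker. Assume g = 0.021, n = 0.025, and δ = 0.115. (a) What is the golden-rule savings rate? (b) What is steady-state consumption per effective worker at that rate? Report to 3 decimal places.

(a) s_gold = 0.300; (b) c_gold ≈ 0.914

Break-even investment rate: n + g + δ = 0.025 + 0.021 + 0.115 = 0.161.
For Cobb-Douglas, s_gold equals capital's share: s_gold = 0.3.
Golden rule sets MPK = n+g+δ: 0.3·k^(0.3−1) = 0.161, so k_gold = (0.3/0.161)^(1/0.7) ≈ 2.4330.
y_gold = 2.4330^0.3 ≈ 1.3057; c_gold = (1−0.3)·y_gold ≈ 0.9140.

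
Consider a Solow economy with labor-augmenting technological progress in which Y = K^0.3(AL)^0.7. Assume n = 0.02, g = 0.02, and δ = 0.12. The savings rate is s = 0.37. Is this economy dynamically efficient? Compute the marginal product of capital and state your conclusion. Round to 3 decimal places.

Break-even investment rate: n + g + δ = 0.02 + 0.02 + 0.12 = 0.16.
Steady-state k*: s·k^0.3 = 0.16·k gives k* = (0.37/0.16)^(1/0.7) ≈ 3.3122.
MPK = 0.3·3.3122^(-0.7) ≈ 0.1297.
MPK < n+g+δ = 0.16, so the economy is dynamically inefficient (over-saving).

dynamically inefficient; MPK ≈ 0.130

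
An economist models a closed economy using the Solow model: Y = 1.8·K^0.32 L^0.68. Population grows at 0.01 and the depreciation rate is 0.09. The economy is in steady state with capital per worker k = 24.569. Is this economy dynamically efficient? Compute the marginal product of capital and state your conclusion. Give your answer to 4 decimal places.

The effective depreciation rate is n + δ = 0.01 + 0.09 = 0.1.
MPK = 0.32·1.8·k^(0.32−1) = 0.32·1.8·24.569^(-0.68) ≈ 0.0653.
MPK < 0.1, so the economy is dynamically inefficient (over-saving).

dynamically inefficient; MPK ≈ 0.0653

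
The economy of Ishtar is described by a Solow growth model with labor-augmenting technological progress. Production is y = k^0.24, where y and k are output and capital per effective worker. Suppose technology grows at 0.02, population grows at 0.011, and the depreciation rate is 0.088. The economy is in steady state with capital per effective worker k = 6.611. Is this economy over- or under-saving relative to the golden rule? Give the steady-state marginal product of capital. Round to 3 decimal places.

The effective depreciation rate is n + g + δ = 0.011 + 0.02 + 0.088 = 0.119.
MPK = 0.24·k^(0.24−1) = 0.24·6.611^(-0.76) ≈ 0.0571.
MPK < 0.119, so the economy is dynamically inefficient (over-saving).

over-saving; MPK ≈ 0.057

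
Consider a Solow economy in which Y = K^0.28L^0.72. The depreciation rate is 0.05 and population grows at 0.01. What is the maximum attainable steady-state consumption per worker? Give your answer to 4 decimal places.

Break-even investment rate: n + δ = 0.01 + 0.05 = 0.06.
Golden rule sets MPK = n+δ: 0.28·k^(0.28−1) = 0.06, so k_gold = (0.28/0.06)^(1/0.72) ≈ 8.4952.
y_gold = 8.4952^0.28 ≈ 1.8204.
c_gold = y_gold − (n+δ)·k_gold = 1.8204 − 0.06·8.4952 ≈ 1.3107.

c_gold ≈ 1.3107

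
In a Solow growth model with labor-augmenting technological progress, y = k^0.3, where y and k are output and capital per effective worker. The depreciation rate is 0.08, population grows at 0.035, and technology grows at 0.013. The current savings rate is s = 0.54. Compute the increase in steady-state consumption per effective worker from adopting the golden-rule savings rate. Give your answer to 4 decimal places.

Capital per effective worker breaks even when investment replaces (n + g + δ)·k; here n + g + δ = 0.128.
Current steady state (s = 0.54): k* = (0.54/0.128)^(1/0.7) ≈ 7.8184, y* = 7.8184^0.3 ≈ 1.8533, c* = (1−0.54)·1.8533 ≈ 0.8525.
Golden rule sets MPK = n+g+δ: 0.3·k^(0.3−1) = 0.128, so k_gold = (0.3/0.128)^(1/0.7) ≈ 3.3763.
y_gold = 3.3763^0.3 ≈ 1.4406, c_gold = y_gold − 0.128·k_gold ≈ 1.0084.
Gain: Δc = 1.0084 − 0.8525 ≈ 0.1559.

Δc ≈ 0.1559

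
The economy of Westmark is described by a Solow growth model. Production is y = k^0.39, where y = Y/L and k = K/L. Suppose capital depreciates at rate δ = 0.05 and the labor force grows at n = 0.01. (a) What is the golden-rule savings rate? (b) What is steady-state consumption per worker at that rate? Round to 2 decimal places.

Break-even investment rate: n + δ = 0.01 + 0.05 = 0.06.
For Cobb-Douglas, s_gold equals capital's share: s_gold = 0.39.
Setting f'(k) = n+δ gives 0.39·k^(0.39−1) = 0.06, hence k_gold = (0.39/0.06)^(1/0.61) ≈ 21.5102.
y_gold = 21.5102^0.39 ≈ 3.3093; c_gold = (1−0.39)·y_gold ≈ 2.0187.

(a) s_gold = 0.39; (b) c_gold ≈ 2.02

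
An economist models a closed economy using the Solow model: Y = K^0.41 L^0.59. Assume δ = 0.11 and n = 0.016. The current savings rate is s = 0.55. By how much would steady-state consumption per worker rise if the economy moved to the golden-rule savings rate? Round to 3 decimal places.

Δc ≈ 0.086

Break-even investment rate: n + δ = 0.016 + 0.11 = 0.126.
Current steady state (s = 0.55): k* = (0.55/0.126)^(1/0.59) ≈ 12.1544, y* = 12.1544^0.41 ≈ 2.7845, c* = (1−0.55)·2.7845 ≈ 1.2530.
Setting f'(k) = n+δ gives 0.41·k^(0.41−1) = 0.126, hence k_gold = (0.41/0.126)^(1/0.59) ≈ 7.3875.
y_gold = 7.3875^0.41 ≈ 2.2703, c_gold = y_gold − 0.126·k_gold ≈ 1.3395.
Gain: Δc = 1.3395 − 1.2530 ≈ 0.0865.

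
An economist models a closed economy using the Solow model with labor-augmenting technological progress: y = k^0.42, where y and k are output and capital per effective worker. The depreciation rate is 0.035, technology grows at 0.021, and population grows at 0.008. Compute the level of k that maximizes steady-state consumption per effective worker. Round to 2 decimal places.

n + g + δ = 0.008 + 0.021 + 0.035 = 0.064.
Golden rule sets MPK = n+g+δ: 0.42·k^(0.42−1) = 0.064, so k_gold = (0.42/0.064)^(1/0.58) ≈ 25.6295.

k_gold ≈ 25.63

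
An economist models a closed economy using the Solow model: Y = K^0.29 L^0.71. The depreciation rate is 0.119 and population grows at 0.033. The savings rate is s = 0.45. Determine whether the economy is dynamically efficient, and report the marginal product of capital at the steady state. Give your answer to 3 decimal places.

Break-even investment rate: n + δ = 0.033 + 0.119 = 0.152.
Steady-state k*: s·k^0.29 = 0.152·k gives k* = (0.45/0.152)^(1/0.71) ≈ 4.6121.
MPK = 0.29·4.6121^(-0.71) ≈ 0.0980.
MPK < n+δ = 0.152, so the economy is dynamically inefficient (over-saving).

dynamically inefficient; MPK ≈ 0.098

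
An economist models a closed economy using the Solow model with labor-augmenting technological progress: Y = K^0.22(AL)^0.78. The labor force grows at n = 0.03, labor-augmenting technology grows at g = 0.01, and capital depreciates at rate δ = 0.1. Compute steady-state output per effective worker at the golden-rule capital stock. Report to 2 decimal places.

y_gold ≈ 1.14

Break-even investment rate: n + g + δ = 0.03 + 0.01 + 0.1 = 0.14.
Setting f'(k) = n+g+δ gives 0.22·k^(0.22−1) = 0.14, hence k_gold = (0.22/0.14)^(1/0.78) ≈ 1.7851.
Output: y_gold = k_gold^0.22 = 1.7851^0.22 ≈ 1.1360.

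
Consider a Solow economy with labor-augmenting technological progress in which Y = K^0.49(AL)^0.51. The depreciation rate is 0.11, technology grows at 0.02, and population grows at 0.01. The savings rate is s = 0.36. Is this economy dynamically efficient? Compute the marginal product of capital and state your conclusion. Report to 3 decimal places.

The effective depreciation rate is n + g + δ = 0.01 + 0.02 + 0.11 = 0.14.
Steady-state k*: s·k^0.49 = 0.14·k gives k* = (0.36/0.14)^(1/0.51) ≈ 6.3718.
MPK = 0.49·6.3718^(-0.51) ≈ 0.1906.
MPK > n+g+δ = 0.14, so the economy is dynamically efficient (under-saving).

dynamically efficient; MPK ≈ 0.191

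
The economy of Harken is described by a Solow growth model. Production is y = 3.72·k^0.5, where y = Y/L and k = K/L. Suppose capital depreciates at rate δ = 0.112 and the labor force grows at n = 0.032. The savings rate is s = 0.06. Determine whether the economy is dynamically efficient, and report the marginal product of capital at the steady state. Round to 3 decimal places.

n + δ = 0.032 + 0.112 = 0.144.
Steady-state k*: s·A·k^0.5 = 0.144·k gives k* = (0.06·3.72/0.144)^(1/0.5) ≈ 2.4025.
MPK = 0.5·3.72·2.4025^(-0.5) ≈ 1.2000.
MPK > n+δ = 0.144, so the economy is dynamically efficient (under-saving).

dynamically efficient; MPK ≈ 1.200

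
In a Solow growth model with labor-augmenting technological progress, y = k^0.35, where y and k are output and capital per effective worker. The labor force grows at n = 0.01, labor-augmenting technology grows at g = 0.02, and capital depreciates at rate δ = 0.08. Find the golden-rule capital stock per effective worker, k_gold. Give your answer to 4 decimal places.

n + g + δ = 0.01 + 0.02 + 0.08 = 0.11.
At the golden rule the marginal product of capital equals n+g+δ: 0.35·k^(0.35−1) = 0.11. Solving, k_gold = (0.35/0.11)^(1/0.65) ≈ 5.9340.

k_gold ≈ 5.9340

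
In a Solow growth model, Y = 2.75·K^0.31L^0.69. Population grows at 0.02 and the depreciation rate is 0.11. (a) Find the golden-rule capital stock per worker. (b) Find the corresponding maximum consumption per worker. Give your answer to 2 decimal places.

(a) k_gold ≈ 15.27; (b) c_gold ≈ 4.42

Capital per worker breaks even when investment replaces (n + δ)·k; here n + δ = 0.13.
Setting f'(k) = n+δ gives 0.31·2.75·k^(0.31−1) = 0.13, hence k_gold = (0.31·2.75/0.13)^(1/0.69) ≈ 15.2650.
y_gold = 2.75·15.2650^0.31 ≈ 6.4015; c_gold = y_gold − 0.13·k_gold ≈ 4.4170.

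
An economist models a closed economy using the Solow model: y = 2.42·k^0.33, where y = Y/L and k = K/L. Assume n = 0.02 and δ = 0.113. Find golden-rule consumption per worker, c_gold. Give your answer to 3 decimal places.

The effective depreciation rate is n + δ = 0.02 + 0.113 = 0.133.
At the golden rule the marginal product of capital equals n+δ: 0.33·2.42·k^(0.33−1) = 0.133. Solving, k_gold = (0.33·2.42/0.133)^(1/0.67) ≈ 14.5180.
y_gold = 2.42·14.5180^0.33 ≈ 5.8512.
c_gold = y_gold − (n+δ)·k_gold = 5.8512 − 0.133·14.5180 ≈ 3.9203.

c_gold ≈ 3.920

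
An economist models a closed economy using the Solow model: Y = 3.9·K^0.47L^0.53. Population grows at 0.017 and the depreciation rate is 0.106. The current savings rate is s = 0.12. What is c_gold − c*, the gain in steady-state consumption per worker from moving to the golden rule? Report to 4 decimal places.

Δc ≈ 11.4619

The effective depreciation rate is n + δ = 0.017 + 0.106 = 0.123.
Current steady state (s = 0.12): k* = (0.12·3.9/0.123)^(1/0.53) ≈ 12.4446, y* = 3.9·12.4446^0.47 ≈ 12.7558, c* = (1−0.12)·12.7558 ≈ 11.2251.
Golden rule sets MPK = n+δ: 0.47·3.9·k^(0.47−1) = 0.123, so k_gold = (0.47·3.9/0.123)^(1/0.53) ≈ 163.5660.
y_gold = 3.9·163.5660^0.47 ≈ 42.8056, c_gold = y_gold − 0.123·k_gold ≈ 22.6870.
Gain: Δc = 22.6870 − 11.2251 ≈ 11.4619.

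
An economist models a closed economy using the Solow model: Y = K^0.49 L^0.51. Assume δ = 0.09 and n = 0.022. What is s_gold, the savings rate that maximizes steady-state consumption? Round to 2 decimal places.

s_gold = 0.49

Break-even investment rate: n + δ = 0.022 + 0.09 = 0.112.
At the golden rule MPK = n+δ, and in any Cobb-Douglas steady state s = (n+δ)·k/y = MPK·k/y = capital's share 0.49.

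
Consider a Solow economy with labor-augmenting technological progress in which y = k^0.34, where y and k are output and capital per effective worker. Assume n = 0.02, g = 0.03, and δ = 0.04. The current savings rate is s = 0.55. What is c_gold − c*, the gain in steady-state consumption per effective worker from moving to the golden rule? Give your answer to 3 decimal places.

Δc ≈ 0.166

n + g + δ = 0.02 + 0.03 + 0.04 = 0.09.
Current steady state (s = 0.55): k* = (0.55/0.09)^(1/0.66) ≈ 15.5271, y* = 15.5271^0.34 ≈ 2.5408, c* = (1−0.55)·2.5408 ≈ 1.1434.
Maximizing c = f(k) − (n+g+δ)·k gives f'(k) = n+g+δ, i.e. 0.34·k^(0.34−1) = 0.09, so k_gold = (0.34/0.09)^(1/0.66) ≈ 7.4920.
y_gold = 7.4920^0.34 ≈ 1.9832, c_gold = y_gold − 0.09·k_gold ≈ 1.3089.
Gain: Δc = 1.3089 − 1.1434 ≈ 0.1655.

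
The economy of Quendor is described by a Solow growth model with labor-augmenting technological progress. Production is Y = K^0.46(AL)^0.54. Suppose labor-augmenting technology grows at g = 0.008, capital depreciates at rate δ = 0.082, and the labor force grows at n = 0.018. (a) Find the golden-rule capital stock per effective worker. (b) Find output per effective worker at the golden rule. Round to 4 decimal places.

Capital per effective worker breaks even when investment replaces (n + g + δ)·k; here n + g + δ = 0.108.
Golden rule sets MPK = n+g+δ: 0.46·k^(0.46−1) = 0.108, so k_gold = (0.46/0.108)^(1/0.54) ≈ 14.6364.
y_gold = 14.6364^0.46 ≈ 3.4364.

(a) k_gold ≈ 14.6364; (b) y_gold ≈ 3.4364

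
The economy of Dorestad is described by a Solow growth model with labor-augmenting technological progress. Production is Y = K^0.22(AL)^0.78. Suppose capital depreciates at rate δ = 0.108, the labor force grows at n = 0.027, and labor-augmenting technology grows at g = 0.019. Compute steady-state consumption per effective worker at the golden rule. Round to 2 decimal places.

c_gold ≈ 0.86

n + g + δ = 0.027 + 0.019 + 0.108 = 0.154.
At the golden rule the marginal product of capital equals n+g+δ: 0.22·k^(0.22−1) = 0.154. Solving, k_gold = (0.22/0.154)^(1/0.78) ≈ 1.5798.
y_gold = 1.5798^0.22 ≈ 1.1058.
c_gold = y_gold − (n+g+δ)·k_gold = 1.1058 − 0.154·1.5798 ≈ 0.8626.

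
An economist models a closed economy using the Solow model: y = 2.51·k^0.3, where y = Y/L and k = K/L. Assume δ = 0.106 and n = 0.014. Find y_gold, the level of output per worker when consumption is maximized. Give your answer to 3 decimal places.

n + δ = 0.014 + 0.106 = 0.12.
Setting f'(k) = n+δ gives 0.3·2.51·k^(0.3−1) = 0.12, hence k_gold = (0.3·2.51/0.12)^(1/0.7) ≈ 13.7863.
Output: y_gold = 2.51·k_gold^0.3 = 2.51·13.7863^0.3 ≈ 5.5145.

y_gold ≈ 5.515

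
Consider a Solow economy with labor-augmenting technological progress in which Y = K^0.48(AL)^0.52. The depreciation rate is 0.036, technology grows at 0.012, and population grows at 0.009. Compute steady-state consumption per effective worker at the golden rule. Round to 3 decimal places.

Break-even investment rate: n + g + δ = 0.009 + 0.012 + 0.036 = 0.057.
Maximizing c = f(k) − (n+g+δ)·k gives f'(k) = n+g+δ, i.e. 0.48·k^(0.48−1) = 0.057, so k_gold = (0.48/0.057)^(1/0.52) ≈ 60.1937.
y_gold = 60.1937^0.48 ≈ 7.1480.
c_gold = y_gold − (n+g+δ)·k_gold = 7.1480 − 0.057·60.1937 ≈ 3.7170.

c_gold ≈ 3.717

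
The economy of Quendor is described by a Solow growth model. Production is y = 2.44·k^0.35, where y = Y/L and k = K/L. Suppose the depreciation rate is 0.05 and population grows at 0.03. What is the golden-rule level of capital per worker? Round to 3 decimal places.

k_gold ≈ 38.204

Capital per worker breaks even when investment replaces (n + δ)·k; here n + δ = 0.08.
At the golden rule the marginal product of capital equals n+δ: 0.35·2.44·k^(0.35−1) = 0.08. Solving, k_gold = (0.35·2.44/0.08)^(1/0.65) ≈ 38.2036.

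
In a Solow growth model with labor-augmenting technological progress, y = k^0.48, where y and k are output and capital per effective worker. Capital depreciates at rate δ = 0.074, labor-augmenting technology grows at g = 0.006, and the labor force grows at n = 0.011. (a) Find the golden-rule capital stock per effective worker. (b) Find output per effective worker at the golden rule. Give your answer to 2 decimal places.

n + g + δ = 0.011 + 0.006 + 0.074 = 0.091.
Setting f'(k) = n+g+δ gives 0.48·k^(0.48−1) = 0.091, hence k_gold = (0.48/0.091)^(1/0.52) ≈ 24.4819.
y_gold = 24.4819^0.48 ≈ 4.6414.

(a) k_gold ≈ 24.48; (b) y_gold ≈ 4.64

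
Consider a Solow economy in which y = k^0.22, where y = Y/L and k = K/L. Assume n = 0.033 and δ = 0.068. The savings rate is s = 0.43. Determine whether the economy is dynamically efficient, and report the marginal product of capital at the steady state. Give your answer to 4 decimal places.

Capital per worker breaks even when investment replaces (n + δ)·k; here n + δ = 0.101.
Steady-state k*: s·k^0.22 = 0.101·k gives k* = (0.43/0.101)^(1/0.78) ≈ 6.4062.
MPK = 0.22·6.4062^(-0.78) ≈ 0.0517.
MPK < n+δ = 0.101, so the economy is dynamically inefficient (over-saving).

dynamically inefficient; MPK ≈ 0.0517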